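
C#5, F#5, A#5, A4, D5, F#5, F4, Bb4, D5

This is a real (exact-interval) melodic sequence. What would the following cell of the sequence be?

Db4 Gb4 Bb4

With a 3-note motive the entries are C#5, A4, F4, each down a 3rd from the previous.
From Db4 the exact shape gives Db4 Gb4 Bb4.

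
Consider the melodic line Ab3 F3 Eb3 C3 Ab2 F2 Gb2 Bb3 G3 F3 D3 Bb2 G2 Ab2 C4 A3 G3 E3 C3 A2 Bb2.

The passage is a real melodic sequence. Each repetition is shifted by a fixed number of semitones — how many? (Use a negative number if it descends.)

2

Taking 7-note groups, the heads are Ab3, Bb3, C4: the pattern moves up a 2nd.
Counting half-steps from Ab3 to Bb3: 2.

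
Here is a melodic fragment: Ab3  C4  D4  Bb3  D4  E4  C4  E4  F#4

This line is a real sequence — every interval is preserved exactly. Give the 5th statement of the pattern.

E4 G#4 A#4

With a 3-note motive the entries are Ab3, Bb3, C4, each up a 2nd from the previous.
Extending up a 2nd: D4 → E4.
From E4 the exact shape gives E4 G#4 A#4.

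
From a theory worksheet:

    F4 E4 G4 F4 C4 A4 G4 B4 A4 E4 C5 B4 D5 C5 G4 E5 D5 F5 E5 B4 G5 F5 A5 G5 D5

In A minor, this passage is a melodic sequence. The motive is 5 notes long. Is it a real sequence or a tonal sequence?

tonal

Every note is diatonic to A minor.
Cell 1 has -1 semitones from note 1 to 2, but cell 2 has -2 — the interval quality changes while the contour stays the same, which is the hallmark of a tonal sequence.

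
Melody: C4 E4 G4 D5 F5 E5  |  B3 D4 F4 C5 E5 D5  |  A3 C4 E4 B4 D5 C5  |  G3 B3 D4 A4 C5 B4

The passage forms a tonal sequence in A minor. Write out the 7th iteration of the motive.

D3 F3 A3 E4 G4 F4

With a 6-note motive the entries are C4, B3, A3, G3, each down a 2nd from the previous.
Carrying on: F3 → E3 → D3.
So cell 7 is D3 F3 A3 E4 G4 F4.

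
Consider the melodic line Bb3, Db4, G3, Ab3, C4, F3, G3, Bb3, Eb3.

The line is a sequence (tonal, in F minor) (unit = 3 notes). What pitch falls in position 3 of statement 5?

With 3-note cells, note 3 of each statement runs G3, F3, Eb3.
Each moves down a 2nd. Continuing: Db3 → C3.

C3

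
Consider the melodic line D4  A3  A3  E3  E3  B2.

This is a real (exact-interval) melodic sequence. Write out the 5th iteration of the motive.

F#2 C#2

The 2-note cells begin on D4, A3, E3 — each down a 4th from the last.
Carrying on: B2 → F#2.
From F#2 the exact shape gives F#2 C#2.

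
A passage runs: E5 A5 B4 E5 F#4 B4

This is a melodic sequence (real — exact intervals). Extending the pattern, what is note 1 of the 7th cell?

A#2

The unit is 2 notes. Position-1 pitches of the 3 shown cells: E5, B4, F#4.
Each moves down a 4th. Continuing: C#4 → G#3 → D#3 → A#2.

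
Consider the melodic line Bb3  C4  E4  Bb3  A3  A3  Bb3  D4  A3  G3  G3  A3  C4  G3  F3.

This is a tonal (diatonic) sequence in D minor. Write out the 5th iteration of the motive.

Taking 5-note groups, the heads are Bb3, A3, G3: the pattern moves down a 2nd.
Extending down a 2nd: F3 → E3.
From E3 the diatonic shape gives E3 F3 A3 E3 D3.

E3 F3 A3 E3 D3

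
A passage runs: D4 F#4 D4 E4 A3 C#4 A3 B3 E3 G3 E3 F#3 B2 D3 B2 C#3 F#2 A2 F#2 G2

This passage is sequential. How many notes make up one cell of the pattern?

4

There are 20 notes; a 4-note unit gives 5 cells:
D4 F#4 D4 E4 | A3 C#4 A3 B3 | E3 G3 E3 F#3 | B2 D3 B2 C#3 | F#2 A2 F#2 G2
That's a consistent down a 4th shift per cell, and no other grouping gives one.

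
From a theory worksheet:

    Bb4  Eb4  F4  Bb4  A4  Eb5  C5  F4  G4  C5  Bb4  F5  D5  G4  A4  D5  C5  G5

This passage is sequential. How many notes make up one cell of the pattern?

There are 18 notes; a 6-note unit gives 3 cells:
Bb4 Eb4 F4 Bb4 A4 Eb5 | C5 F4 G4 C5 Bb4 F5 | D5 G4 A4 D5 C5 G5
Each cell is the previous one up a 2nd — so the unit is 6 notes.

6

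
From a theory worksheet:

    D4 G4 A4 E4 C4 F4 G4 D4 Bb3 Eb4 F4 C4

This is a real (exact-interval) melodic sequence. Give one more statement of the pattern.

Ab3 Db4 Eb4 Bb3

Unit = 4 notes; the statements start on D4, C4, Bb3, moving down a 2nd each time.
So cell 4 is Ab3 Db4 Eb4 Bb3.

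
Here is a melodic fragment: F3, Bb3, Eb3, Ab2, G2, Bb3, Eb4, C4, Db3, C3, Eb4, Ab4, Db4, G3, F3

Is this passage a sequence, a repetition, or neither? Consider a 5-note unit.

Note 3 of cell 2 is C4; if this were a sequence it would be Ab3. No unit length gives a consistent transposition pattern.

neither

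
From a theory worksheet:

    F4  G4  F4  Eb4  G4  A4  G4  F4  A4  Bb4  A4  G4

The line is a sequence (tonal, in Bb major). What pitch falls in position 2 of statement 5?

The unit is 4 notes. Position-2 pitches of the 3 shown cells: G4, A4, Bb4.
Each moves up a 2nd. Continuing: C5 → D5.

D5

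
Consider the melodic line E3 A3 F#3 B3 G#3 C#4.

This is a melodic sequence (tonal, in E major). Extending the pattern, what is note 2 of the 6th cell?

With 2-note cells, note 2 of each statement runs A3, B3, C#4.
Extending up a 2nd: D#4 → E4 → F#4.

F#4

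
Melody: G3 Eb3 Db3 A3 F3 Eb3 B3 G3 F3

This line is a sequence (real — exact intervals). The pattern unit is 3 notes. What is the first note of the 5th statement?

D#4

Unit = 3 notes; the statements start on G3, A3, B3, moving up a 2nd each time.
Continuing: C#4 → D#4. Statement 5 starts on D#4.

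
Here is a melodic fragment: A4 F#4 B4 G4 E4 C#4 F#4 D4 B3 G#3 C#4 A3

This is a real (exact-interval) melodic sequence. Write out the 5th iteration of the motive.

Unit = 4 notes; the statements start on A4, E4, B3, moving down a 4th each time.
Extending down a 4th: F#3 → C#3.
From C#3 the exact shape gives C#3 A#2 D#3 B2.

C#3 A#2 D#3 B2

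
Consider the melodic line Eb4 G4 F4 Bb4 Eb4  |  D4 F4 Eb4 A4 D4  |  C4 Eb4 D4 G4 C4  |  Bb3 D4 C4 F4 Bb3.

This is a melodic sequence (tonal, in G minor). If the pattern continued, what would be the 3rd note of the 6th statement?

A3

With 5-note cells, note 3 of each statement runs F4, Eb4, D4, C4.
Each moves down a 2nd. Continuing: Bb3 → A3.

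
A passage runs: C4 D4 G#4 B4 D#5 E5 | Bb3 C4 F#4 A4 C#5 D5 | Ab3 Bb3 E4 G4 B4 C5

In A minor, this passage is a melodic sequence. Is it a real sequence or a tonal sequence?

Each cell has the same semitone pattern (2, 6, 3, 4, 1) — intervals are preserved exactly.
And G#4 lies outside A minor, so the sequence is real rather than tonal.

real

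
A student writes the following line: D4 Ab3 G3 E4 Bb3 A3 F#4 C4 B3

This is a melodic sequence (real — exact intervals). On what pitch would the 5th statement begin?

Taking 3-note groups, the heads are D4, E4, F#4: the pattern moves up a 2nd.
Continuing: G#4 → A#4. Statement 5 starts on A#4.

A#4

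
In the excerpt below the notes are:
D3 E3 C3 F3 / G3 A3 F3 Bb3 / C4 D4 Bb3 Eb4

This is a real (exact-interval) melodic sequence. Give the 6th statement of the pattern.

Eb5 F5 Db5 Gb5

Unit = 4 notes; the statements start on D3, G3, C4, moving up a 4th each time.
Carrying on: F4 → Bb4 → Eb5.
Statement 6 starts on Eb5 and keeps the same exact contour: Eb5 F5 Db5 Gb5.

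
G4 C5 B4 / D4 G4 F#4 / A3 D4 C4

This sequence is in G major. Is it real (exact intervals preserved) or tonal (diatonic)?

tonal

Every note is diatonic to G major.
Cell 1 has -1 semitones from note 2 to 3, but cell 3 has -2 — the interval quality changes while the contour stays the same, which is the hallmark of a tonal sequence.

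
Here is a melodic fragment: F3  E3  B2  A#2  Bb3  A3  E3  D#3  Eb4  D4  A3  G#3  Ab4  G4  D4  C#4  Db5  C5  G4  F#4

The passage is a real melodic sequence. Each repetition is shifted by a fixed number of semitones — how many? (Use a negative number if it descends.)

The 4-note cells begin on F3, Bb3, Eb4, Ab4, Db5 — each up a 4th from the last.
Counting half-steps from F3 to Bb3: 5.

5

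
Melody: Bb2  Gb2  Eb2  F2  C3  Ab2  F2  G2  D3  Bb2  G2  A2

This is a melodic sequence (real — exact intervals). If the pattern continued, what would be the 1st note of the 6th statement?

G#3

The unit is 4 notes. Position-1 pitches of the 3 shown cells: Bb2, C3, D3.
Extending up a 2nd: E3 → F#3 → G#3.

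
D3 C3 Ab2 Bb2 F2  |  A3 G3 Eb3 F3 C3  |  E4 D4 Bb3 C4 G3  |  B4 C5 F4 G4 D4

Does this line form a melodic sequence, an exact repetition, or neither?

Note 2 of cell 4 is C5; if this were a sequence it would be A4. No unit length gives a consistent transposition pattern.

neither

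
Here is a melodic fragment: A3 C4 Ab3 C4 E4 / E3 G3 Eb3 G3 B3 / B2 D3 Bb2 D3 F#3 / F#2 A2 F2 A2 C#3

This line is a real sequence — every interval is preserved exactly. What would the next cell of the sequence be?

C#2 E2 C2 E2 G#2

Taking 5-note groups, the heads are A3, E3, B2, F#2: the pattern moves down a 4th.
From C#2 the exact shape gives C#2 E2 C2 E2 G#2.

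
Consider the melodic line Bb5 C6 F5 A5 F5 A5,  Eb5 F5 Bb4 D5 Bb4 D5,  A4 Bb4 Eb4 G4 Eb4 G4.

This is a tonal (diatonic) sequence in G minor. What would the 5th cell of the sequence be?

Unit = 6 notes; the statements start on Bb5, Eb5, A4, moving down a 5th each time.
Continuing the starts: D4 → G3.
Statement 5 starts on G3 and keeps the same diatonic contour: G3 A3 D3 F3 D3 F3.

G3 A3 D3 F3 D3 F3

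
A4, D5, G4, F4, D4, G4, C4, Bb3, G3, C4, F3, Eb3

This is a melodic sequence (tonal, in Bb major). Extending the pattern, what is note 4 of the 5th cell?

With 4-note cells, note 4 of each statement runs F4, Bb3, Eb3.
Extending down a 5th: A2 → D2.

D2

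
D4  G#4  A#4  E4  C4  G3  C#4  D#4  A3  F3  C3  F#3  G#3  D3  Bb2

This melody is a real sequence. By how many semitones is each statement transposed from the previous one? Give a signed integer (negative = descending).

-7

Unit = 5 notes; the statements start on D4, G3, C3, moving down a 5th each time.
D4 to G3 spans -7 semitones.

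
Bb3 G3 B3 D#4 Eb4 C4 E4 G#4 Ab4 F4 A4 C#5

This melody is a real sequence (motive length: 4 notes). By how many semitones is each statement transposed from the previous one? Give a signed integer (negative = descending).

The 4-note cells begin on Bb3, Eb4, Ab4 — each up a 4th from the last.
Counting half-steps from Bb3 to Eb4: 5.

5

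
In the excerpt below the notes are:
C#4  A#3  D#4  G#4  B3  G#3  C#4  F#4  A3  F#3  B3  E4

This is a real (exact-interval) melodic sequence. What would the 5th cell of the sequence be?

F3 D3 G3 C4

Unit = 4 notes; the statements start on C#4, B3, A3, moving down a 2nd each time.
Extending down a 2nd: G3 → F3.
From F3 the exact shape gives F3 D3 G3 C4.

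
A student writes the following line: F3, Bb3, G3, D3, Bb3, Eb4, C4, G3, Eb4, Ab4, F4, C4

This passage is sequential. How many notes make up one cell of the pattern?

4

There are 12 notes; a 4-note unit gives 3 cells:
F3 Bb3 G3 D3 | Bb3 Eb4 C4 G3 | Eb4 Ab4 F4 C4
Every group is a transposition up a 4th of the one before; no shorter unit works.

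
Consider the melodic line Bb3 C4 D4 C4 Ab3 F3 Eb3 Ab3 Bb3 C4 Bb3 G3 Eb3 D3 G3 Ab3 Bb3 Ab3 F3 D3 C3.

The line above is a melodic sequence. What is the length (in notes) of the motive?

There are 21 notes; a 7-note unit gives 3 cells:
Bb3 C4 D4 C4 Ab3 F3 Eb3 | Ab3 Bb3 C4 Bb3 G3 Eb3 D3 | G3 Ab3 Bb3 Ab3 F3 D3 C3
Every group is a transposition down a 2nd of the one before; no shorter unit works.

7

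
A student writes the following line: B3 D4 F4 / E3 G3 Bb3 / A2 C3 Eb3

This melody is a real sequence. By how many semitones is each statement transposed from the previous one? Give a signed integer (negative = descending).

Unit = 3 notes; the statements start on B3, E3, A2, moving down a 5th each time.
B3 to E3 spans -7 semitones.

-7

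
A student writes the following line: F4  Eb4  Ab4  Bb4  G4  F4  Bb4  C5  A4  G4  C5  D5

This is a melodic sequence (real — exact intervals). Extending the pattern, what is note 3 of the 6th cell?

The unit is 4 notes. Position-3 pitches of the 3 shown cells: Ab4, Bb4, C5.
Each moves up a 2nd. Continuing: D5 → E5 → F#5.

F#5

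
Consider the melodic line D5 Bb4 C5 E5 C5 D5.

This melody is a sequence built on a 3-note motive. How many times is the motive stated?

2

6 notes in groups of 3 gives 6/3 = 2 statements.
Starts: D5, E5 — each up a 2nd.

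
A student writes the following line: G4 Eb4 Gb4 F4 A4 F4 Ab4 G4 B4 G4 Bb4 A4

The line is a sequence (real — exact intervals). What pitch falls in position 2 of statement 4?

A4

With 4-note cells, note 2 of each statement runs Eb4, F4, G4.
From G4, up a 2nd gives A4.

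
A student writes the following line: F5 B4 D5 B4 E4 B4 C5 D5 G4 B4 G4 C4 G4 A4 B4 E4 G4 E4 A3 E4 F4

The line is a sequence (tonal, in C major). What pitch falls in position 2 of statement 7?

D3

The unit is 7 notes. Position-2 pitches of the 3 shown cells: B4, G4, E4.
Carrying that down a 3rd forward: C4 → A3 → F3 → D3.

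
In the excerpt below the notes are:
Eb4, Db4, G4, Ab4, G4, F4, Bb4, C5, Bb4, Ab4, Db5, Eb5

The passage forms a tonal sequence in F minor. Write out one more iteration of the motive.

Db5 C5 F5 G5

The 4-note cells begin on Eb4, G4, Bb4 — each up a 3rd from the last.
So cell 4 is Db5 C5 F5 G5.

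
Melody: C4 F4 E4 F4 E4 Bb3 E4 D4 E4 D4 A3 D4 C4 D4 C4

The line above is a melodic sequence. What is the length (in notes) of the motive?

5

15 notes total. Splitting into 3 groups of 5:
C4 F4 E4 F4 E4 | Bb3 E4 D4 E4 D4 | A3 D4 C4 D4 C4
Each cell is the previous one down a 2nd — so the unit is 5 notes.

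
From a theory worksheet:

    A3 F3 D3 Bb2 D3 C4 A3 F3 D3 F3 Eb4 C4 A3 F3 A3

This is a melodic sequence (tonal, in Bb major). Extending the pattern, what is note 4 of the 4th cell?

A3

With 5-note cells, note 4 of each statement runs Bb2, D3, F3.
One more up a 3rd gives A3.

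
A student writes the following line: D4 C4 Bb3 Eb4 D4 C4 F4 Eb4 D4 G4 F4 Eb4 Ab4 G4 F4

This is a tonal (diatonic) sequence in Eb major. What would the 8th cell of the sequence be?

D5 C5 Bb4

Unit = 3 notes; the statements start on D4, Eb4, F4, G4, Ab4, moving up a 2nd each time.
Continuing the starts: Bb4 → C5 → D5.
From D5 the diatonic shape gives D5 C5 Bb4.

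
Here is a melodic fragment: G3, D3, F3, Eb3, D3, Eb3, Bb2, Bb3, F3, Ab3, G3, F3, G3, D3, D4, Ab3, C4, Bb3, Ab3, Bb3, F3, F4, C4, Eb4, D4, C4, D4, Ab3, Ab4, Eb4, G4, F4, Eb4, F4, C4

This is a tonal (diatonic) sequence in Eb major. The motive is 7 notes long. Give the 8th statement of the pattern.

With a 7-note motive the entries are G3, Bb3, D4, F4, Ab4, each up a 3rd from the previous.
Extending up a 3rd: C5 → Eb5 → G5.
Statement 8 starts on G5 and keeps the same diatonic contour: G5 D5 F5 Eb5 D5 Eb5 Bb4.

G5 D5 F5 Eb5 D5 Eb5 Bb4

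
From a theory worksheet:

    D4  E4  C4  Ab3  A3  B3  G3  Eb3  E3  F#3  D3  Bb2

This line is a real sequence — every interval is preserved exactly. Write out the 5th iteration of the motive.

The 4-note cells begin on D4, A3, E3 — each down a 4th from the last.
Continuing the starts: B2 → F#2.
So cell 5 is F#2 G#2 E2 C2.

F#2 G#2 E2 C2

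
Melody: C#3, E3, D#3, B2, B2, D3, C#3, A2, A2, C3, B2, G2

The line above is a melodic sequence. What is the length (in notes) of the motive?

Try groups of 4 (3 cells in 12 notes):
C#3 E3 D#3 B2 | B2 D3 C#3 A2 | A2 C3 B2 G2
Each cell is the previous one down a 2nd — so the unit is 4 notes.

4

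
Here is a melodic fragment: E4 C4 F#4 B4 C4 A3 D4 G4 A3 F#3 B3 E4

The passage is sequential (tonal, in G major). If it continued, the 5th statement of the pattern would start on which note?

D3

Unit = 4 notes; the statements start on E4, C4, A3, moving down a 3rd each time.
Extending the heads down a 3rd: F#3 → D3.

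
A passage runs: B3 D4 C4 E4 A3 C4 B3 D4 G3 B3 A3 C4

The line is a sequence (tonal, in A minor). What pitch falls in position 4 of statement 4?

B3

Grouping in 4s, the 4th note of each cell is E4, D4, C4.
One more down a 2nd gives B3.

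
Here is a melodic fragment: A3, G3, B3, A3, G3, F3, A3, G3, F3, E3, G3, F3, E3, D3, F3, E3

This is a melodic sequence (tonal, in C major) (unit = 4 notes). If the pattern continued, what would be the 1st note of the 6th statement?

C3

The unit is 4 notes. Position-1 pitches of the 4 shown cells: A3, G3, F3, E3.
Each moves down a 2nd. Continuing: D3 → C3.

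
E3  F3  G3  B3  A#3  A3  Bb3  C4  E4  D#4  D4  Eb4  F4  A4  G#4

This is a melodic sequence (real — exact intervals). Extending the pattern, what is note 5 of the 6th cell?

With 5-note cells, note 5 of each statement runs A#3, D#4, G#4.
Each moves up a 4th. Continuing: C#5 → F#5 → B5.

B5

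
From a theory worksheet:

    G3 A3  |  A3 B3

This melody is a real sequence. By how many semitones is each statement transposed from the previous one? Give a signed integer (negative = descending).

Unit = 2 notes; the statements start on G3, A3, moving up a 2nd each time.
G3→A3 is 57 − 55 = 2 semitones.

2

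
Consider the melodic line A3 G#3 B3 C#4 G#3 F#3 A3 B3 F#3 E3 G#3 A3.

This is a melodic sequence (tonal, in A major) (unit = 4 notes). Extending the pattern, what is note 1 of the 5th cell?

With 4-note cells, note 1 of each statement runs A3, G#3, F#3.
Carrying that down a 2nd forward: E3 → D3.

D3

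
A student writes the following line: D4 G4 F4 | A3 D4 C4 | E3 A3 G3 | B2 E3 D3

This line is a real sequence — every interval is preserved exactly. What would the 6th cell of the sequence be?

The 3-note cells begin on D4, A3, E3, B2 — each down a 4th from the last.
Extending down a 4th: F#2 → C#2.
From C#2 the exact shape gives C#2 F#2 E2.

C#2 F#2 E2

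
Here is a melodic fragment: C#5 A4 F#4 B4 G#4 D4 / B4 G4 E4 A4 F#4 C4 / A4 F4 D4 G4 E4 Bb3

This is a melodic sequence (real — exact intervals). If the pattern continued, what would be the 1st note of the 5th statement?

F4

With 6-note cells, note 1 of each statement runs C#5, B4, A4.
Each moves down a 2nd. Continuing: G4 → F4.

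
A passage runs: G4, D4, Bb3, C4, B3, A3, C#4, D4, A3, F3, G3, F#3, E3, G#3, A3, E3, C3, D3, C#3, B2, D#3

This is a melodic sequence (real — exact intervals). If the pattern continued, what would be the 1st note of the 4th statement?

Grouping in 7s, the 1st note of each cell is G4, D4, A3.
One more down a 4th gives E3.

E3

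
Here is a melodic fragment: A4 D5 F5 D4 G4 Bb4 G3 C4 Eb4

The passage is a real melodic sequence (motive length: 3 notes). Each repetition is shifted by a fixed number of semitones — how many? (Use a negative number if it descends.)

With a 3-note motive the entries are A4, D4, G3, each down a 5th from the previous.
A4 to D4 spans -7 semitones.

-7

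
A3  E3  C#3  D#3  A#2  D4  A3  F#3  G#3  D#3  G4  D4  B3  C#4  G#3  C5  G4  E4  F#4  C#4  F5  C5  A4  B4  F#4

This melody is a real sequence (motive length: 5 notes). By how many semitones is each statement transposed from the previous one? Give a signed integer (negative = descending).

5

Taking 5-note groups, the heads are A3, D4, G4, C5, F5: the pattern moves up a 4th.
A3→D4 is 62 − 57 = 5 semitones.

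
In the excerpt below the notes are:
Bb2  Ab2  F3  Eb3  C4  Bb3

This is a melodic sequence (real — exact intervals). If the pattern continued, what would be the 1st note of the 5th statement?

The unit is 2 notes. Position-1 pitches of the 3 shown cells: Bb2, F3, C4.
Extending up a 5th: G4 → D5.

D5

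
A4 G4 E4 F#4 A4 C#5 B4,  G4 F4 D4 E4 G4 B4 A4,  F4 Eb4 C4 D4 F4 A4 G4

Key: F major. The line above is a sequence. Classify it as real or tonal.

Each cell has the same semitone pattern (-2, -3, 2, 3, 4, -2) — intervals are preserved exactly.
And F#4 lies outside F major, so the sequence is real rather than tonal.

real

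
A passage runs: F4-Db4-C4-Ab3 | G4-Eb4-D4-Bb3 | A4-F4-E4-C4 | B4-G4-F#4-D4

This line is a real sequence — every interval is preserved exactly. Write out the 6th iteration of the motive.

Taking 4-note groups, the heads are F4, G4, A4, B4: the pattern moves up a 2nd.
Continuing the starts: C#5 → D#5.
Statement 6 starts on D#5 and keeps the same exact contour: D#5 B4 A#4 F#4.

D#5 B4 A#4 F#4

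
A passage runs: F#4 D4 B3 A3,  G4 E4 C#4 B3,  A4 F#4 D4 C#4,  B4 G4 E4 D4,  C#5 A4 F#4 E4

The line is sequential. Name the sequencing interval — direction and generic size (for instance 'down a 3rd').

up a 2nd

Taking 4-note groups, the heads are F#4, G4, A4, B4, C#5: the pattern moves up a 2nd.
From F#4 to G4: up a 2nd.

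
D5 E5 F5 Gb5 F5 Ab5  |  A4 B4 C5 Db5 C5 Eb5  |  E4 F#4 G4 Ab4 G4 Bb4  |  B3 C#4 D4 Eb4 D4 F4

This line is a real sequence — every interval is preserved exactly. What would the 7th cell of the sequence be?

Taking 6-note groups, the heads are D5, A4, E4, B3: the pattern moves down a 4th.
Carrying on: F#3 → C#3 → G#2.
Statement 7 starts on G#2 and keeps the same exact contour: G#2 A#2 B2 C3 B2 D3.

G#2 A#2 B2 C3 B2 D3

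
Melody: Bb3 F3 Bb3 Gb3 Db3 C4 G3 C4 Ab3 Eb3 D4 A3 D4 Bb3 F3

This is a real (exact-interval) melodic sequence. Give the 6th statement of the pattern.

Taking 5-note groups, the heads are Bb3, C4, D4: the pattern moves up a 2nd.
Carrying on: E4 → F#4 → G#4.
So cell 6 is G#4 D#4 G#4 E4 B3.

G#4 D#4 G#4 E4 B3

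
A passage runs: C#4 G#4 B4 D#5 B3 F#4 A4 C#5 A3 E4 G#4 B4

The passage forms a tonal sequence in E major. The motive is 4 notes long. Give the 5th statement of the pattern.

F#3 C#4 E4 G#4

Unit = 4 notes; the statements start on C#4, B3, A3, moving down a 2nd each time.
Carrying on: G#3 → F#3.
From F#3 the diatonic shape gives F#3 C#4 E4 G#4.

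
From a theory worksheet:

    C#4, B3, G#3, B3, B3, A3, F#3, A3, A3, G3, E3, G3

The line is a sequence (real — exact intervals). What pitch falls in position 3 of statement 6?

Grouping in 4s, the 3rd note of each cell is G#3, F#3, E3.
Carrying that down a 2nd forward: D3 → C3 → Bb2.

Bb2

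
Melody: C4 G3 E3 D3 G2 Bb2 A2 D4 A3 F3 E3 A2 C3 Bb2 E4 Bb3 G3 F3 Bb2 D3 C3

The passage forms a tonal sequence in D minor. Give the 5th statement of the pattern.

Taking 7-note groups, the heads are C4, D4, E4: the pattern moves up a 2nd.
Carrying on: F4 → G4.
So cell 5 is G4 D4 Bb3 A3 D3 F3 E3.

G4 D4 Bb3 A3 D3 F3 E3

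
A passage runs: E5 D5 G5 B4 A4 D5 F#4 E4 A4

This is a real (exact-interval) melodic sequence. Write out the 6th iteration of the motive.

Taking 3-note groups, the heads are E5, B4, F#4: the pattern moves down a 4th.
Continuing the starts: C#4 → G#3 → D#3.
From D#3 the exact shape gives D#3 C#3 F#3.

D#3 C#3 F#3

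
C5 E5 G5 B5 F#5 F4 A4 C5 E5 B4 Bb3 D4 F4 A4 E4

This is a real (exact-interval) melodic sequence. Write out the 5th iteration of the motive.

Unit = 5 notes; the statements start on C5, F4, Bb3, moving down a 5th each time.
Continuing the starts: Eb3 → Ab2.
Statement 5 starts on Ab2 and keeps the same exact contour: Ab2 C3 Eb3 G3 D3.

Ab2 C3 Eb3 G3 D3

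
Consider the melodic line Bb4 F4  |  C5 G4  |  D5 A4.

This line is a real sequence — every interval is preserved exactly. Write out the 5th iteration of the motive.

Taking 2-note groups, the heads are Bb4, C5, D5: the pattern moves up a 2nd.
Carrying on: E5 → F#5.
From F#5 the exact shape gives F#5 C#5.

F#5 C#5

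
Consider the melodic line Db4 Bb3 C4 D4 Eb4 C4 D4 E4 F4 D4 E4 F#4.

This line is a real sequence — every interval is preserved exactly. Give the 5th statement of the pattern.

Taking 4-note groups, the heads are Db4, Eb4, F4: the pattern moves up a 2nd.
Carrying on: G4 → A4.
From A4 the exact shape gives A4 F#4 G#4 A#4.

A4 F#4 G#4 A#4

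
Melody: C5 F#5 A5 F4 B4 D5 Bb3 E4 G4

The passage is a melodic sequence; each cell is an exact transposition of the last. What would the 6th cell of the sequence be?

Db2 G2 Bb2

Taking 3-note groups, the heads are C5, F4, Bb3: the pattern moves down a 5th.
Continuing the starts: Eb3 → Ab2 → Db2.
Statement 6 starts on Db2 and keeps the same exact contour: Db2 G2 Bb2.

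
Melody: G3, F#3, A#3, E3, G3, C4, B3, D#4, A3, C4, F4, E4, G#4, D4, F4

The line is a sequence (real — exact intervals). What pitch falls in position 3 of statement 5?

The unit is 5 notes. Position-3 pitches of the 3 shown cells: A#3, D#4, G#4.
Carrying that up a 4th forward: C#5 → F#5.

F#5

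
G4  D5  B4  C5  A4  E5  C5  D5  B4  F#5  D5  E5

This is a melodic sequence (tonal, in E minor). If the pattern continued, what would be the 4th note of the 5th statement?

The unit is 4 notes. Position-4 pitches of the 3 shown cells: C5, D5, E5.
Extending up a 2nd: F#5 → G5.

G5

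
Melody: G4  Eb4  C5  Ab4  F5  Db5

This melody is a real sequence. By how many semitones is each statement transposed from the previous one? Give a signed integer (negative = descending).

5

The 2-note cells begin on G4, C5, F5 — each up a 4th from the last.
G4 to C5 spans +5 semitones.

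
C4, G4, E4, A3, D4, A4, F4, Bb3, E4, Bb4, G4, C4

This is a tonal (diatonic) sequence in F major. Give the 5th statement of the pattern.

G4 D5 Bb4 E4

With a 4-note motive the entries are C4, D4, E4, each up a 2nd from the previous.
Carrying on: F4 → G4.
Statement 5 starts on G4 and keeps the same diatonic contour: G4 D5 Bb4 E4.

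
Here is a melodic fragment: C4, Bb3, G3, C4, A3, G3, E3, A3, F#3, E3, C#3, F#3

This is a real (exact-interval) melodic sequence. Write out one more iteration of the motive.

Unit = 4 notes; the statements start on C4, A3, F#3, moving down a 3rd each time.
From D#3 the exact shape gives D#3 C#3 A#2 D#3.

D#3 C#3 A#2 D#3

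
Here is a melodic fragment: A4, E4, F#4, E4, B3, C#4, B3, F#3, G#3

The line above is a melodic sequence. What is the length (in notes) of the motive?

3

Try groups of 3 (3 cells in 9 notes):
A4 E4 F#4 | E4 B3 C#4 | B3 F#3 G#3
Every group is a transposition down a 4th of the one before; no shorter unit works.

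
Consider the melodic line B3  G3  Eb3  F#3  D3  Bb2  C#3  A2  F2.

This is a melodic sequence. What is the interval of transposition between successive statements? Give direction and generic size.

down a 4th

Unit = 3 notes; the statements start on B3, F#3, C#3, moving down a 4th each time.
From B3 to F#3: down a 4th.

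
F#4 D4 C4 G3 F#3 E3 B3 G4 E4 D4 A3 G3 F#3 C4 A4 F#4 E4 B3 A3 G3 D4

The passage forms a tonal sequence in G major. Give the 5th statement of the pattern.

C5 A4 G4 D4 C4 B3 F#4

The 7-note cells begin on F#4, G4, A4 — each up a 2nd from the last.
Carrying on: B4 → C5.
So cell 5 is C5 A4 G4 D4 C4 B3 F#4.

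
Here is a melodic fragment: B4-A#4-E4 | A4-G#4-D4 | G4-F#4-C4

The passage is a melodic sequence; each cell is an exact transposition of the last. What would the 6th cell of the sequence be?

Unit = 3 notes; the statements start on B4, A4, G4, moving down a 2nd each time.
Continuing the starts: F4 → Eb4 → Db4.
Statement 6 starts on Db4 and keeps the same exact contour: Db4 C4 Gb3.

Db4 C4 Gb3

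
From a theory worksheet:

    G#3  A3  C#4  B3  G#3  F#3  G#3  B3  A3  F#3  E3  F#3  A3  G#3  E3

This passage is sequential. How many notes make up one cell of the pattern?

5

Try groups of 5 (3 cells in 15 notes):
G#3 A3 C#4 B3 G#3 | F#3 G#3 B3 A3 F#3 | E3 F#3 A3 G#3 E3
That's a consistent down a 2nd shift per cell, and no other grouping gives one.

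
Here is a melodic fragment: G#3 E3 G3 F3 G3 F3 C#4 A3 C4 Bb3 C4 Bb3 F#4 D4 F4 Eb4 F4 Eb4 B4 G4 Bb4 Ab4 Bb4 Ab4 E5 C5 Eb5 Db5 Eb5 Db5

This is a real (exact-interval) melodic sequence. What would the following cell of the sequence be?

A5 F5 Ab5 Gb5 Ab5 Gb5

Taking 6-note groups, the heads are G#3, C#4, F#4, B4, E5: the pattern moves up a 4th.
Statement 6 starts on A5 and keeps the same exact contour: A5 F5 Ab5 Gb5 Ab5 Gb5.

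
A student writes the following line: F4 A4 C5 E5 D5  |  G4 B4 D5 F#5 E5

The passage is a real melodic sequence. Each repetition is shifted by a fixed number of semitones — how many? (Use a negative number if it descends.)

Unit = 5 notes; the statements start on F4, G4, moving up a 2nd each time.
F4→G4 is 67 − 65 = 2 semitones.

2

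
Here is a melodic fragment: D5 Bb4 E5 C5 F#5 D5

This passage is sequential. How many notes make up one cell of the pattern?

2

Try groups of 2 (3 cells in 6 notes):
D5 Bb4 | E5 C5 | F#5 D5
Every group is a transposition up a 2nd of the one before; no shorter unit works.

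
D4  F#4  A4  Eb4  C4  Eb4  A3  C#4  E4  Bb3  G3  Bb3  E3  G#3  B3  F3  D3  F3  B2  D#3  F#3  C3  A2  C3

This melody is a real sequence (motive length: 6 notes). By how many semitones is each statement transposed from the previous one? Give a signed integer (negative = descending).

With a 6-note motive the entries are D4, A3, E3, B2, each down a 4th from the previous.
D4→A3 is 57 − 62 = -5 semitones.

-5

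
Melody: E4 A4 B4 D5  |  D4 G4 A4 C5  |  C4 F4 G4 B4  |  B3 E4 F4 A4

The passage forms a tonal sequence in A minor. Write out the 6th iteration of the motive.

G3 C4 D4 F4

Unit = 4 notes; the statements start on E4, D4, C4, B3, moving down a 2nd each time.
Carrying on: A3 → G3.
So cell 6 is G3 C4 D4 F4.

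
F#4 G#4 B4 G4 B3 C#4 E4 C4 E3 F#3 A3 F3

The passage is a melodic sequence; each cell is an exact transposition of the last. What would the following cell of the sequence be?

The 4-note cells begin on F#4, B3, E3 — each down a 5th from the last.
From A2 the exact shape gives A2 B2 D3 Bb2.

A2 B2 D3 Bb2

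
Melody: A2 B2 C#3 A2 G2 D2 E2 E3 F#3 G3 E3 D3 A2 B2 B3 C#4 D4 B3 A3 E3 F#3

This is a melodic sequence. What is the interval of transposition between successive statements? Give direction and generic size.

up a 5th

With a 7-note motive the entries are A2, E3, B3, each up a 5th from the previous.
A2 to E3 is up a 5th.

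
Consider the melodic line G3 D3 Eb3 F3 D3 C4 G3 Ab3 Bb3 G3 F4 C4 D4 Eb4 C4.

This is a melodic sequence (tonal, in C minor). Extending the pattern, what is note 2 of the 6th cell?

The unit is 5 notes. Position-2 pitches of the 3 shown cells: D3, G3, C4.
Extending up a 4th: F4 → Bb4 → Eb5.

Eb5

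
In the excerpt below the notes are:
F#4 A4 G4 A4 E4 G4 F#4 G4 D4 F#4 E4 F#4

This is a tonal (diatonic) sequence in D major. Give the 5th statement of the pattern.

Unit = 4 notes; the statements start on F#4, E4, D4, moving down a 2nd each time.
Carrying on: C#4 → B3.
Statement 5 starts on B3 and keeps the same diatonic contour: B3 D4 C#4 D4.

B3 D4 C#4 D4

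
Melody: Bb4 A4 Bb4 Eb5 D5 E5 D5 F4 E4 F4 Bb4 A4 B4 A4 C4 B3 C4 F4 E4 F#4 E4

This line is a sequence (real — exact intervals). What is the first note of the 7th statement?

E2

Unit = 7 notes; the statements start on Bb4, F4, C4, moving down a 4th each time.
Continuing: G3 → D3 → A2 → E2. Statement 7 starts on E2.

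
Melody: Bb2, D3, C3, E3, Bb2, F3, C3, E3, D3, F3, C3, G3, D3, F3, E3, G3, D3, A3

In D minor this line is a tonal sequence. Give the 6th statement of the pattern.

G3 Bb3 A3 C4 G3 D4

Unit = 6 notes; the statements start on Bb2, C3, D3, moving up a 2nd each time.
Continuing the starts: E3 → F3 → G3.
From G3 the diatonic shape gives G3 Bb3 A3 C4 G3 D4.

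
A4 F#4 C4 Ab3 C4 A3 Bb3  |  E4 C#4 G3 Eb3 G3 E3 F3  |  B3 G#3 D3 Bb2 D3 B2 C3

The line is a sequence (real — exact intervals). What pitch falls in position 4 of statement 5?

C2

With 7-note cells, note 4 of each statement runs Ab3, Eb3, Bb2.
Carrying that down a 4th forward: F2 → C2.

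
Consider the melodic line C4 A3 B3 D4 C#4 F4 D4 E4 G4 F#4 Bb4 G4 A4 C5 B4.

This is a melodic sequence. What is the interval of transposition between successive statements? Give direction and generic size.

up a 4th

Taking 5-note groups, the heads are C4, F4, Bb4: the pattern moves up a 4th.
From C4 to F4: up a 4th.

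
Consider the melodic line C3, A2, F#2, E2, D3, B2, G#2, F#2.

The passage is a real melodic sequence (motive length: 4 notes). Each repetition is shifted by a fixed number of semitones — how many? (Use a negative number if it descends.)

2

Taking 4-note groups, the heads are C3, D3: the pattern moves up a 2nd.
Counting half-steps from C3 to D3: 2.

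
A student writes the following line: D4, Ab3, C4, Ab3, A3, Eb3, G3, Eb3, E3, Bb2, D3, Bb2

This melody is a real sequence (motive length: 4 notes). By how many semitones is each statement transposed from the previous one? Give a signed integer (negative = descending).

With a 4-note motive the entries are D4, A3, E3, each down a 4th from the previous.
D4→A3 is 57 − 62 = -5 semitones.

-5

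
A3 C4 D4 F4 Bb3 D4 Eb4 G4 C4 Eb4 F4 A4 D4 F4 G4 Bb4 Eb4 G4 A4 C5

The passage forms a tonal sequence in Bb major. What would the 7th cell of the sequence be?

G4 Bb4 C5 Eb5

Unit = 4 notes; the statements start on A3, Bb3, C4, D4, Eb4, moving up a 2nd each time.
Extending up a 2nd: F4 → G4.
Statement 7 starts on G4 and keeps the same diatonic contour: G4 Bb4 C5 Eb5.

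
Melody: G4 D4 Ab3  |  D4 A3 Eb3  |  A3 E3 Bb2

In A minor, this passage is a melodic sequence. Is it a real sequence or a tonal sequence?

Each cell has the same semitone pattern (-5, -6) — intervals are preserved exactly.
And Ab3 lies outside A minor, so the sequence is real rather than tonal.

real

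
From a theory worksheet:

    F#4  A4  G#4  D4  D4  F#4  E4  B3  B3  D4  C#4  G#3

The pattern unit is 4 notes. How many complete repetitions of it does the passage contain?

3

12 notes in groups of 4 gives 12/4 = 3 statements.
Starts: F#4, D4, B3 — each down a 3rd.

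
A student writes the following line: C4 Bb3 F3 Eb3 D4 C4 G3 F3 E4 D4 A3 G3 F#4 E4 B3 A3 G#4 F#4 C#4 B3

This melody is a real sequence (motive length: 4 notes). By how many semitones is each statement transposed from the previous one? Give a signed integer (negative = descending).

2

The 4-note cells begin on C4, D4, E4, F#4, G#4 — each up a 2nd from the last.
C4→D4 is 62 − 60 = 2 semitones.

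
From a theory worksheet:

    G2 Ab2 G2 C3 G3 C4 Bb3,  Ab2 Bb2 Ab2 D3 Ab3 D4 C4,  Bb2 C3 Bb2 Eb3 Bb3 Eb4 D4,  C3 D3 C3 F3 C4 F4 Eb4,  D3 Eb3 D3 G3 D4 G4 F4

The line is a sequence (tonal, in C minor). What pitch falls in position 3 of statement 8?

G3

Grouping in 7s, the 3rd note of each cell is G2, Ab2, Bb2, C3, D3.
Each moves up a 2nd. Continuing: Eb3 → F3 → G3.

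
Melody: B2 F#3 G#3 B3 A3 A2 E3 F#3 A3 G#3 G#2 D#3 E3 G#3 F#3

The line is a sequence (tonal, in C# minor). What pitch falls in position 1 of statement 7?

C#2

Grouping in 5s, the 1st note of each cell is B2, A2, G#2.
Extending down a 2nd: F#2 → E2 → D#2 → C#2.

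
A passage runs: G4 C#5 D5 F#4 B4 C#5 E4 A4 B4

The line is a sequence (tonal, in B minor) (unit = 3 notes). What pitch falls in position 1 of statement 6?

Grouping in 3s, the 1st note of each cell is G4, F#4, E4.
Extending down a 2nd: D4 → C#4 → B3.

B3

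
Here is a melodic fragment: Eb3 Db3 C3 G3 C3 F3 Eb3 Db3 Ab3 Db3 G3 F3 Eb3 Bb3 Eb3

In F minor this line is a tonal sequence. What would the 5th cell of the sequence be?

Taking 5-note groups, the heads are Eb3, F3, G3: the pattern moves up a 2nd.
Carrying on: Ab3 → Bb3.
Statement 5 starts on Bb3 and keeps the same diatonic contour: Bb3 Ab3 G3 Db4 G3.

Bb3 Ab3 G3 Db4 G3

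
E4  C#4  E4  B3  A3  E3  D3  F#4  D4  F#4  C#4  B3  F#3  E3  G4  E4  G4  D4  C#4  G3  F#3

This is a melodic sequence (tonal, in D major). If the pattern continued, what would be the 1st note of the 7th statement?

D5

With 7-note cells, note 1 of each statement runs E4, F#4, G4.
Carrying that up a 2nd forward: A4 → B4 → C#5 → D5.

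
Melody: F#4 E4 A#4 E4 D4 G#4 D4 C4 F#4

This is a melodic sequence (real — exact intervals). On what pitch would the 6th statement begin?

Ab3

The 3-note cells begin on F#4, E4, D4 — each down a 2nd from the last.
Continuing: C4 → Bb3 → Ab3. Statement 6 starts on Ab3.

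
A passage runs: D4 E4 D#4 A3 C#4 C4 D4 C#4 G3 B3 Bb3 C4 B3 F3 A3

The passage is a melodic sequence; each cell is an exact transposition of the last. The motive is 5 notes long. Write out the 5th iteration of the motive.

Gb3 Ab3 G3 Db3 F3

Unit = 5 notes; the statements start on D4, C4, Bb3, moving down a 2nd each time.
Carrying on: Ab3 → Gb3.
From Gb3 the exact shape gives Gb3 Ab3 G3 Db3 F3.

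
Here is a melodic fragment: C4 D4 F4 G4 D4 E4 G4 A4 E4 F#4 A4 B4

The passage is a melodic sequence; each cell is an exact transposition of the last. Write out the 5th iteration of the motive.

The 4-note cells begin on C4, D4, E4 — each up a 2nd from the last.
Continuing the starts: F#4 → G#4.
So cell 5 is G#4 A#4 C#5 D#5.

G#4 A#4 C#5 D#5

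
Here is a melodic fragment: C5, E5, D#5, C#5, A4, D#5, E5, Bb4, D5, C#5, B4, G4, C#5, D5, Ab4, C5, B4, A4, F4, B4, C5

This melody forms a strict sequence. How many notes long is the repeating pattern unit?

Try groups of 7 (3 cells in 21 notes):
C5 E5 D#5 C#5 A4 D#5 E5 | Bb4 D5 C#5 B4 G4 C#5 D5 | Ab4 C5 B4 A4 F4 B4 C5
Each cell is the previous one down a 2nd — so the unit is 7 notes.

7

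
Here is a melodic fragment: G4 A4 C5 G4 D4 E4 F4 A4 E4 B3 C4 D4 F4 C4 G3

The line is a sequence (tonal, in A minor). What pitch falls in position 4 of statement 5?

F3

Grouping in 5s, the 4th note of each cell is G4, E4, C4.
Carrying that down a 3rd forward: A3 → F3.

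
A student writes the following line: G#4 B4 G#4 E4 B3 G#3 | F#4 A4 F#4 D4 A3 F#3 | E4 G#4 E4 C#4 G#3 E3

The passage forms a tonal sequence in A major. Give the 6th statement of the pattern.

B3 D4 B3 G#3 D3 B2

Taking 6-note groups, the heads are G#4, F#4, E4: the pattern moves down a 2nd.
Extending down a 2nd: D4 → C#4 → B3.
From B3 the diatonic shape gives B3 D4 B3 G#3 D3 B2.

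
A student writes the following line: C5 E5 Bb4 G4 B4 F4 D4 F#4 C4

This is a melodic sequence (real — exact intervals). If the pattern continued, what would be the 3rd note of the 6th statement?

A2

The unit is 3 notes. Position-3 pitches of the 3 shown cells: Bb4, F4, C4.
Extending down a 4th: G3 → D3 → A2.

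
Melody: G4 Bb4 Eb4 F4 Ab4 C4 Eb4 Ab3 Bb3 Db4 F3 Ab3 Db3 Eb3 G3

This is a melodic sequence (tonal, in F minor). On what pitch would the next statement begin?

Unit = 5 notes; the statements start on G4, C4, F3, moving down a 5th each time.
The next head, down a 5th from F3, is Bb2.

Bb2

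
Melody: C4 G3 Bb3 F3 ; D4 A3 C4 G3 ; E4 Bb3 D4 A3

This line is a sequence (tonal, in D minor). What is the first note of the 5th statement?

The 4-note cells begin on C4, D4, E4 — each up a 2nd from the last.
Extending the heads up a 2nd: F4 → G4.

G4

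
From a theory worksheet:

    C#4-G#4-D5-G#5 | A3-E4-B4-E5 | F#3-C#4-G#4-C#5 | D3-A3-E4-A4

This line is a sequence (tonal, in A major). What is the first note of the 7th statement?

E2

The 4-note cells begin on C#4, A3, F#3, D3 — each down a 3rd from the last.
Extending the heads down a 3rd: B2 → G#2 → E2.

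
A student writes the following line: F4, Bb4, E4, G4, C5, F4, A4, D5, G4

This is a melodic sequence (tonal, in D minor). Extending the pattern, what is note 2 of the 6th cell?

G5

With 3-note cells, note 2 of each statement runs Bb4, C5, D5.
Carrying that up a 2nd forward: E5 → F5 → G5.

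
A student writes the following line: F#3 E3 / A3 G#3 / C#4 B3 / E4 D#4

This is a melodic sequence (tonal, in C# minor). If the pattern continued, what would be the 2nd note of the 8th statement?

Grouping in 2s, the 2nd note of each cell is E3, G#3, B3, D#4.
Extending up a 3rd: F#4 → A4 → C#5 → E5.

E5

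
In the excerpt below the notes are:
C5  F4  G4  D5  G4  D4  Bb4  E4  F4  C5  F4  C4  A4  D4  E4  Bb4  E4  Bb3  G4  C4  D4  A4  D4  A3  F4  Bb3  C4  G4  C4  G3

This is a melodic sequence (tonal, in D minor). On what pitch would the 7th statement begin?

D4

With a 6-note motive the entries are C5, Bb4, A4, G4, F4, each down a 2nd from the previous.
Extending the heads down a 2nd: E4 → D4.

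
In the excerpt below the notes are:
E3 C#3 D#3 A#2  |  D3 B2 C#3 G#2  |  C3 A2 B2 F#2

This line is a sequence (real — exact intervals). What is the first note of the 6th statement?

Taking 4-note groups, the heads are E3, D3, C3: the pattern moves down a 2nd.
Extending the heads down a 2nd: Bb2 → Ab2 → Gb2.

Gb2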